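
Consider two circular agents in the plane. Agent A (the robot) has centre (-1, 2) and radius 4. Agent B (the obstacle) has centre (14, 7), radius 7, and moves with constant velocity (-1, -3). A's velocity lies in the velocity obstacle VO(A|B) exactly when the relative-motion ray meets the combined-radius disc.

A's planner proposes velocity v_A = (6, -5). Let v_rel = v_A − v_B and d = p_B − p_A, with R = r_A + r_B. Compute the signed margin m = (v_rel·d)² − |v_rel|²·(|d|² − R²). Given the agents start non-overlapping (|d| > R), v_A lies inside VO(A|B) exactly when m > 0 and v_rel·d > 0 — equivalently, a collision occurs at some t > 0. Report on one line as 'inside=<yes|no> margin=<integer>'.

d = (15, 5),  |d|² = 250;  R = 4+7 = 11,  c = 250−11² = 129
v_rel = (7, -2),  |v_rel|² = 53;  v_rel·d = (7)·(15) + (-2)·(5) = 95
53·t² − 190·t + 129 = 0  ⇒  m = 95² − 53·129 = 2188
m = 2188 > 0,  v_rel·d = 95 > 0  ⇒  inside

inside=yes margin=2188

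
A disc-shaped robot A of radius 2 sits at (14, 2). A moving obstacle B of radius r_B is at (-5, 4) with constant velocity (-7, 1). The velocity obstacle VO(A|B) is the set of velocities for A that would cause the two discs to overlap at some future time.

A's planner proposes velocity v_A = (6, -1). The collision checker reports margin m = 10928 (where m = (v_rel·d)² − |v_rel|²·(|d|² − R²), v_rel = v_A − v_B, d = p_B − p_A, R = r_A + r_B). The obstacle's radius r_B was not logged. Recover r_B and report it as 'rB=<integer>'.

m = 10928
d = (-19, 2);  v_rel = (13, -2),  |v_rel|² = 173
v_rel×d = (13)·(2) − (-2)·(-19) = -12
since m = R²·173 − (-12)²:  R² = (144 + 10928) / 173 = 64
R = √64 = 8  ⇒  r_B = 8 − 2 = 6

rB=6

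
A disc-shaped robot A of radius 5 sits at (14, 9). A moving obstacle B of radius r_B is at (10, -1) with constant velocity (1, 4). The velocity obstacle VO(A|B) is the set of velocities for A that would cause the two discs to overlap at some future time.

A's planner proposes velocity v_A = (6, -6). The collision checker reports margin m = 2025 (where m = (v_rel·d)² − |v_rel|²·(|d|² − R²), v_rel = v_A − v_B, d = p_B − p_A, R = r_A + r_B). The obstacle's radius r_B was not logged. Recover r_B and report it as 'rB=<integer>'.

m = 2025
d = (-4, -10);  v_rel = (5, -10),  |v_rel|² = 125
v_rel×d = (5)·(-10) − (-10)·(-4) = -90
since m = R²·125 − (-90)²:  R² = (8100 + 2025) / 125 = 81
R = √81 = 9  ⇒  r_B = 9 − 5 = 4

rB=4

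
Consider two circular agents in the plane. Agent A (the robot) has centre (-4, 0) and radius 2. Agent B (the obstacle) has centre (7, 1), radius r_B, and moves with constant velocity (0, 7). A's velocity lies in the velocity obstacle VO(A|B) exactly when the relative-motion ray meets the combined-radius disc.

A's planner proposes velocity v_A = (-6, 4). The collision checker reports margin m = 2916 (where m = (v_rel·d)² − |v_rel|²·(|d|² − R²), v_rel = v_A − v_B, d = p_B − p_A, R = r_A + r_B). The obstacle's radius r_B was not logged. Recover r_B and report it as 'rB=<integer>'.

m = 2916
d = (11, 1);  v_rel = (-6, -3),  |v_rel|² = 45
v_rel×d = (-6)·(1) − (-3)·(11) = 27
since m = R²·45 − 27²:  R² = (729 + 2916) / 45 = 81
R = √81 = 9  ⇒  r_B = 9 − 2 = 7

rB=7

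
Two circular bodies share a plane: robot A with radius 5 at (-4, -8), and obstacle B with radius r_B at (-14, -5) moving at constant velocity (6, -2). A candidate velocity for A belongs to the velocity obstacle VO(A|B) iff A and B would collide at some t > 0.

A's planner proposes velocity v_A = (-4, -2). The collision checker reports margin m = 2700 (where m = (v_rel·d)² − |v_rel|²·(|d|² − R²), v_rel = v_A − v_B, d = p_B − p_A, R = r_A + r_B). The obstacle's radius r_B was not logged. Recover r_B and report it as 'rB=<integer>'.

m = 2700
d = (-10, 3);  v_rel = (-10, 0),  |v_rel|² = 100
v_rel×d = (-10)·(3) − (0)·(-10) = -30
since m = R²·100 − (-30)²:  R² = (900 + 2700) / 100 = 36
R = √36 = 6  ⇒  r_B = 6 − 5 = 1

rB=1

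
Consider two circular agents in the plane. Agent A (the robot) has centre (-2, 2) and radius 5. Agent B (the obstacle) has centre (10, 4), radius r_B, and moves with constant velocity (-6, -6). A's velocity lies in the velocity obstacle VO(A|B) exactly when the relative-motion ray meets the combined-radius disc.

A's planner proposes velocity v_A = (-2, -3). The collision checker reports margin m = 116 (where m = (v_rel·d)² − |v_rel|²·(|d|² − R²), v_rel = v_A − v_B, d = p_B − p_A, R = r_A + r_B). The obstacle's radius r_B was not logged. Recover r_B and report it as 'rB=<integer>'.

m = 116
d = (12, 2);  v_rel = (4, 3),  |v_rel|² = 25
v_rel×d = (4)·(2) − (3)·(12) = -28
since m = R²·25 − (-28)²:  R² = (784 + 116) / 25 = 36
R = √36 = 6  ⇒  r_B = 6 − 5 = 1

rB=1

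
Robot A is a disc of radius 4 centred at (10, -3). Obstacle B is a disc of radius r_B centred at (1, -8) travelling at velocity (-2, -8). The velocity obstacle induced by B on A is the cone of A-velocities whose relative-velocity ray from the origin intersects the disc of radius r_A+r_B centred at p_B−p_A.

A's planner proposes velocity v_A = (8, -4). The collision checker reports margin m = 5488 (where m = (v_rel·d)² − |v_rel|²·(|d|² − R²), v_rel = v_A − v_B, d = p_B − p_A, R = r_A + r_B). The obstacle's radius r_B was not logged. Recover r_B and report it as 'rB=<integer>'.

m = 5488
d = (-9, -5);  v_rel = (10, 4),  |v_rel|² = 116
v_rel×d = (10)·(-5) − (4)·(-9) = -14
since m = R²·116 − (-14)²:  R² = (196 + 5488) / 116 = 49
R = √49 = 7  ⇒  r_B = 7 − 4 = 3

rB=3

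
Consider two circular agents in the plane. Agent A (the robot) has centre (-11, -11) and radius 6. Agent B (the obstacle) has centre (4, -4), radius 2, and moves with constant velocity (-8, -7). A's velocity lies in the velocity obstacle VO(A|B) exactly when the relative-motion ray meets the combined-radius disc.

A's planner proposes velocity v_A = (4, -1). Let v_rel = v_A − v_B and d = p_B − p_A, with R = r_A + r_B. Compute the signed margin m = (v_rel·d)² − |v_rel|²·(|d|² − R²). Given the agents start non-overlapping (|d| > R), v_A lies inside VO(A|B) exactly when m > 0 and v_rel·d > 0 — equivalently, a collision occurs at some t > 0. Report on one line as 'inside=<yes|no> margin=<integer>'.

d = (15, 7),  |d|² = 274;  R = 6+2 = 8,  c = 274−8² = 210
v_rel = (12, 6),  |v_rel|² = 180;  v_rel·d = (12)·(15) + (6)·(7) = 222
180·t² − 444·t + 210 = 0  ⇒  m = 222² − 180·210 = 11484
m = 11484 > 0,  v_rel·d = 222 > 0  ⇒  inside

inside=yes margin=11484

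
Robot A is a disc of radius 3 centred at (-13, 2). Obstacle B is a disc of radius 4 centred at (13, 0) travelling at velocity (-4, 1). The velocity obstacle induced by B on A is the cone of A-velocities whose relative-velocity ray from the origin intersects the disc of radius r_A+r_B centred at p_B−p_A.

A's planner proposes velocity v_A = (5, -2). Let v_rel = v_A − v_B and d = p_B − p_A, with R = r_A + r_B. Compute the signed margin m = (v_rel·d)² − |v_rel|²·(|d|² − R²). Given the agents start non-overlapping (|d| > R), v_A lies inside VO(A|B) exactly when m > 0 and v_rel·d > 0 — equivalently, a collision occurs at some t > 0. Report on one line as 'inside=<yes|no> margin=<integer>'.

d = (26, -2),  |d|² = 680;  R = 3+4 = 7,  c = 680−7² = 631
v_rel = (9, -3),  |v_rel|² = 90;  v_rel·d = (9)·(26) + (-3)·(-2) = 240
90·t² − 480·t + 631 = 0  ⇒  m = 240² − 90·631 = 810
m = 810 > 0,  v_rel·d = 240 > 0  ⇒  inside

inside=yes margin=810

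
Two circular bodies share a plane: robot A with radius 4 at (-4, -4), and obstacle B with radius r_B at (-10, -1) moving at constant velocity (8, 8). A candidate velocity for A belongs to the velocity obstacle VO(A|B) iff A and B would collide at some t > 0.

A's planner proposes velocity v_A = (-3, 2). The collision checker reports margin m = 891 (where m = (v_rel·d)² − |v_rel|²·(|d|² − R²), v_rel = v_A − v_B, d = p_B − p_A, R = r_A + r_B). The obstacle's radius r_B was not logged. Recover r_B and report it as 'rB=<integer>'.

m = 891
d = (-6, 3);  v_rel = (-11, -6),  |v_rel|² = 157
v_rel×d = (-11)·(3) − (-6)·(-6) = -69
since m = R²·157 − (-69)²:  R² = (4761 + 891) / 157 = 36
R = √36 = 6  ⇒  r_B = 6 − 4 = 2

rB=2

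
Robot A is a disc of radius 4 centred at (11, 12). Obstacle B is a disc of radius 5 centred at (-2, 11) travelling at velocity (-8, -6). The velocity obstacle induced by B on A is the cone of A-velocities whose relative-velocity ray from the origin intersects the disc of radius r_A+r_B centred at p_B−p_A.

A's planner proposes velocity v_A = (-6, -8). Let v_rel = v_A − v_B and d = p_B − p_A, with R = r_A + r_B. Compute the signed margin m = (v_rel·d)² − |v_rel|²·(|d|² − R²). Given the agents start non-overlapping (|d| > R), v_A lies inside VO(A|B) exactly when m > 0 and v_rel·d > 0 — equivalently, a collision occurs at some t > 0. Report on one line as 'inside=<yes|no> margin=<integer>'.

d = (-13, -1),  |d|² = 170;  R = 4+5 = 9,  c = 170−9² = 89
v_rel = (2, -2),  |v_rel|² = 8;  v_rel·d = (2)·(-13) + (-2)·(-1) = -24
8·t² + 48·t + 89 = 0  ⇒  m = (-24)² − 8·89 = -136
m = -136 < 0,  v_rel·d = -24 < 0  ⇒  outside

inside=no margin=-136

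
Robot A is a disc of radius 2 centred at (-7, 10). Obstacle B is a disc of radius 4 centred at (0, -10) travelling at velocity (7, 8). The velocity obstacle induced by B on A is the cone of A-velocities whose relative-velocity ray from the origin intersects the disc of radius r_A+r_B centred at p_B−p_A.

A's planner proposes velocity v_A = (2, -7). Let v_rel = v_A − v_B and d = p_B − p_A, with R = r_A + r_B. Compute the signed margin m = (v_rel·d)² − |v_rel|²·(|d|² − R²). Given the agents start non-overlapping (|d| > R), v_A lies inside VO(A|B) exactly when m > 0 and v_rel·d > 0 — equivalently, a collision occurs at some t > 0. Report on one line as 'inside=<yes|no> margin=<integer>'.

d = (7, -20),  |d|² = 449;  R = 2+4 = 6,  c = 449−6² = 413
v_rel = (-5, -15),  |v_rel|² = 250;  v_rel·d = (-5)·(7) + (-15)·(-20) = 265
250·t² − 530·t + 413 = 0  ⇒  m = 265² − 250·413 = -33025
m = -33025 < 0,  v_rel·d = 265 > 0  ⇒  outside

inside=no margin=-33025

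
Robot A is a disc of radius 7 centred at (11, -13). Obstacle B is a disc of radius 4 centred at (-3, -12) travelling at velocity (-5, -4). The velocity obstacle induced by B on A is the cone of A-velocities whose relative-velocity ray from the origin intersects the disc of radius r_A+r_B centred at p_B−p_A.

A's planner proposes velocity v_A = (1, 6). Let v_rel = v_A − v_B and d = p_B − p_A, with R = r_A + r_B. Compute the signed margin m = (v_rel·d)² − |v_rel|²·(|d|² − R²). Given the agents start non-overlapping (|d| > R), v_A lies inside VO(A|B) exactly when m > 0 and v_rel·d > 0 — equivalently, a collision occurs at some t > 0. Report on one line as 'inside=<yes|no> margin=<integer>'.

d = (-14, 1),  |d|² = 197;  R = 7+4 = 11,  c = 197−11² = 76
v_rel = (6, 10),  |v_rel|² = 136;  v_rel·d = (6)·(-14) + (10)·(1) = -74
136·t² + 148·t + 76 = 0  ⇒  m = (-74)² − 136·76 = -4860
m = -4860 < 0,  v_rel·d = -74 < 0  ⇒  outside

inside=no margin=-4860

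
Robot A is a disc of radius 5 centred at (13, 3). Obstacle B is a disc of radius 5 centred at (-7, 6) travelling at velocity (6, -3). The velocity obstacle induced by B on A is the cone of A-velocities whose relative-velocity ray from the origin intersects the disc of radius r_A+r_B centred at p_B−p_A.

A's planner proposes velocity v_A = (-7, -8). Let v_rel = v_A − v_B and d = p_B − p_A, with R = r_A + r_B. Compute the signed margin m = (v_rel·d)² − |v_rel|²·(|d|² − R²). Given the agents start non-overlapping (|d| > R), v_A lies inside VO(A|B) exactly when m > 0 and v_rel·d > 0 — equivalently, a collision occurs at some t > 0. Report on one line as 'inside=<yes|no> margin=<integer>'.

d = (-20, 3),  |d|² = 409;  R = 5+5 = 10,  c = 409−10² = 309
v_rel = (-13, -5),  |v_rel|² = 194;  v_rel·d = (-13)·(-20) + (-5)·(3) = 245
194·t² − 490·t + 309 = 0  ⇒  m = 245² − 194·309 = 79
m = 79 > 0,  v_rel·d = 245 > 0  ⇒  inside

inside=yes margin=79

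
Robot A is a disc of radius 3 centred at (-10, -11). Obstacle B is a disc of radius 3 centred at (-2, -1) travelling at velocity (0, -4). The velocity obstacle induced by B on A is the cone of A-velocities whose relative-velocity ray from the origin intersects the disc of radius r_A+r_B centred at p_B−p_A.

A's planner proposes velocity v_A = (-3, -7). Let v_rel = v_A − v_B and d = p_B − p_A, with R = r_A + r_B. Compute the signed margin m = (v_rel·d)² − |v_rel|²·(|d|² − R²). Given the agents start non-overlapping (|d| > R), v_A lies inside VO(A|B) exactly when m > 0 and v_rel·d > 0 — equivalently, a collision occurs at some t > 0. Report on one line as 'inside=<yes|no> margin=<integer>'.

d = (8, 10),  |d|² = 164;  R = 3+3 = 6,  c = 164−6² = 128
v_rel = (-3, -3),  |v_rel|² = 18;  v_rel·d = (-3)·(8) + (-3)·(10) = -54
18·t² + 108·t + 128 = 0  ⇒  m = (-54)² − 18·128 = 612
m = 612 > 0,  v_rel·d = -54 < 0  ⇒  outside

inside=no margin=612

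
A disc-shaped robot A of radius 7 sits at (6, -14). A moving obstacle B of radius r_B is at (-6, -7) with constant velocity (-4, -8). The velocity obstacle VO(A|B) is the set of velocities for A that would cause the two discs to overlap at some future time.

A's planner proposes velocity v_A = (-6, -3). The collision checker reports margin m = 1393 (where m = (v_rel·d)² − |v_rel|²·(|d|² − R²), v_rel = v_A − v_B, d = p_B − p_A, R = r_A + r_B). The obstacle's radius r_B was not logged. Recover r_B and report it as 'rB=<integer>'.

m = 1393
d = (-12, 7);  v_rel = (-2, 5),  |v_rel|² = 29
v_rel×d = (-2)·(7) − (5)·(-12) = 46
since m = R²·29 − 46²:  R² = (2116 + 1393) / 29 = 121
R = √121 = 11  ⇒  r_B = 11 − 7 = 4

rB=4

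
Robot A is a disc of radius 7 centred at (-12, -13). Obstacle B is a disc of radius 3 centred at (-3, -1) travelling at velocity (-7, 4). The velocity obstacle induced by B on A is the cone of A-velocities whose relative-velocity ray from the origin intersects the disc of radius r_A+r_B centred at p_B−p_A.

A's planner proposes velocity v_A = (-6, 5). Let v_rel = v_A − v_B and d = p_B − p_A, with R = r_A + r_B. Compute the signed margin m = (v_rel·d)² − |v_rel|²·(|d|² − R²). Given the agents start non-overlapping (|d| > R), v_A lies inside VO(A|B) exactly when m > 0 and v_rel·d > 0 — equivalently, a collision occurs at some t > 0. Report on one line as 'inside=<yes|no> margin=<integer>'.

d = (9, 12),  |d|² = 225;  R = 7+3 = 10,  c = 225−10² = 125
v_rel = (1, 1),  |v_rel|² = 2;  v_rel·d = (1)·(9) + (1)·(12) = 21
2·t² − 42·t + 125 = 0  ⇒  m = 21² − 2·125 = 191
m = 191 > 0,  v_rel·d = 21 > 0  ⇒  inside

inside=yes margin=191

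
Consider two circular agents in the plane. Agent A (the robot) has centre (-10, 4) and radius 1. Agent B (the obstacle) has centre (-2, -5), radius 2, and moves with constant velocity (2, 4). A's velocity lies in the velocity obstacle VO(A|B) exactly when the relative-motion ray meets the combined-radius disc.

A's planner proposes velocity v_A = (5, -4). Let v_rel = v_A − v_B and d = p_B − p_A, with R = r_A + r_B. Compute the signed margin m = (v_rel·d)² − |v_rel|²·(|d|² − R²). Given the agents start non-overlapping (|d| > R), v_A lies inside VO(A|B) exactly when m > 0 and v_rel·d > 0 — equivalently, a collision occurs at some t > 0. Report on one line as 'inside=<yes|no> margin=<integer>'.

d = (8, -9),  |d|² = 145;  R = 1+2 = 3,  c = 145−3² = 136
v_rel = (3, -8),  |v_rel|² = 73;  v_rel·d = (3)·(8) + (-8)·(-9) = 96
73·t² − 192·t + 136 = 0  ⇒  m = 96² − 73·136 = -712
m = -712 < 0,  v_rel·d = 96 > 0  ⇒  outside

inside=no margin=-712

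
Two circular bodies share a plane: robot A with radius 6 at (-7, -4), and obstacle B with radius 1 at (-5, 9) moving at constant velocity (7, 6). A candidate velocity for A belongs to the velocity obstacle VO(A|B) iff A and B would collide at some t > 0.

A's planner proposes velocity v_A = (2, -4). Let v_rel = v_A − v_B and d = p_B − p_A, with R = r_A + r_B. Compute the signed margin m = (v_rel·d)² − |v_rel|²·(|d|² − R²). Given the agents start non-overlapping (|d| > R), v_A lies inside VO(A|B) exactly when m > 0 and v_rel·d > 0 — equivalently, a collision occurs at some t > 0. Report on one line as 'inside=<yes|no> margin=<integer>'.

d = (2, 13),  |d|² = 173;  R = 6+1 = 7,  c = 173−7² = 124
v_rel = (-5, -10),  |v_rel|² = 125;  v_rel·d = (-5)·(2) + (-10)·(13) = -140
125·t² + 280·t + 124 = 0  ⇒  m = (-140)² − 125·124 = 4100
m = 4100 > 0,  v_rel·d = -140 < 0  ⇒  outside

inside=no margin=4100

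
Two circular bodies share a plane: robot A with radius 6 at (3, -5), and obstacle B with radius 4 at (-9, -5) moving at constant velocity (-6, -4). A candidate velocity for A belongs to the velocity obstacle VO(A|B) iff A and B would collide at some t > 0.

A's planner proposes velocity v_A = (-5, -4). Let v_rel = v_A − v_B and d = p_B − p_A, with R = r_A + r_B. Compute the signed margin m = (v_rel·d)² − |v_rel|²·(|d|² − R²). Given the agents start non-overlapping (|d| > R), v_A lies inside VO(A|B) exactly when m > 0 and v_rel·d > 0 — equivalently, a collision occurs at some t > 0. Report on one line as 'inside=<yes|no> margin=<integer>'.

d = (-12, 0),  |d|² = 144;  R = 6+4 = 10,  c = 144−10² = 44
v_rel = (1, 0),  |v_rel|² = 1;  v_rel·d = (1)·(-12) + (0)·(0) = -12
1·t² + 24·t + 44 = 0  ⇒  m = (-12)² − 1·44 = 100
m = 100 > 0,  v_rel·d = -12 < 0  ⇒  outside

inside=no margin=100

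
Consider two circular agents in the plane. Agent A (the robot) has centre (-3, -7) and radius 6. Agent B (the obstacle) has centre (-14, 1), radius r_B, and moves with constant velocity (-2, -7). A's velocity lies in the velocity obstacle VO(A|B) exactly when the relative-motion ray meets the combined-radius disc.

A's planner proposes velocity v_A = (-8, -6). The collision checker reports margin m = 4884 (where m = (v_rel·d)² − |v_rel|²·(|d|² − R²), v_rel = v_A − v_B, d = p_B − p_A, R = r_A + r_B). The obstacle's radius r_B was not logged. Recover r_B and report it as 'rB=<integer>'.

m = 4884
d = (-11, 8);  v_rel = (-6, 1),  |v_rel|² = 37
v_rel×d = (-6)·(8) − (1)·(-11) = -37
since m = R²·37 − (-37)²:  R² = (1369 + 4884) / 37 = 169
R = √169 = 13  ⇒  r_B = 13 − 6 = 7

rB=7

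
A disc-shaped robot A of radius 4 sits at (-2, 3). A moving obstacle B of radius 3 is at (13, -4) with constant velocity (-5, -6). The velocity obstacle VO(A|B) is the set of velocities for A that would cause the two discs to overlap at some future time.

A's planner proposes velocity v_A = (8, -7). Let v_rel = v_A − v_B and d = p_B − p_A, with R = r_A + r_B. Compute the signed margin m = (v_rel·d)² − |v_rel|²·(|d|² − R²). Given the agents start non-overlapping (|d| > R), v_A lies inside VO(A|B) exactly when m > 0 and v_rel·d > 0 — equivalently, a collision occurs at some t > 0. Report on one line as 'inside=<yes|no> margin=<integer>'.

d = (15, -7),  |d|² = 274;  R = 4+3 = 7,  c = 274−7² = 225
v_rel = (13, -1),  |v_rel|² = 170;  v_rel·d = (13)·(15) + (-1)·(-7) = 202
170·t² − 404·t + 225 = 0  ⇒  m = 202² − 170·225 = 2554
m = 2554 > 0,  v_rel·d = 202 > 0  ⇒  inside

inside=yes margin=2554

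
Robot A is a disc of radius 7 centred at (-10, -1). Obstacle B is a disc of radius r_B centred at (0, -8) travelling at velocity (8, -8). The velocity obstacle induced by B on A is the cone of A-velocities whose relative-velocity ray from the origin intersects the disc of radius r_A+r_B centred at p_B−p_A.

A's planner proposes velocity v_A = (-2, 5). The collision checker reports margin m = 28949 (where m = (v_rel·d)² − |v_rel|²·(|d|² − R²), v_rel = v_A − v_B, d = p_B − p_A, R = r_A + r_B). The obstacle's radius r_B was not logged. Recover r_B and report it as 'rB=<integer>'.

m = 28949
d = (10, -7);  v_rel = (-10, 13),  |v_rel|² = 269
v_rel×d = (-10)·(-7) − (13)·(10) = -60
since m = R²·269 − (-60)²:  R² = (3600 + 28949) / 269 = 121
R = √121 = 11  ⇒  r_B = 11 − 7 = 4

rB=4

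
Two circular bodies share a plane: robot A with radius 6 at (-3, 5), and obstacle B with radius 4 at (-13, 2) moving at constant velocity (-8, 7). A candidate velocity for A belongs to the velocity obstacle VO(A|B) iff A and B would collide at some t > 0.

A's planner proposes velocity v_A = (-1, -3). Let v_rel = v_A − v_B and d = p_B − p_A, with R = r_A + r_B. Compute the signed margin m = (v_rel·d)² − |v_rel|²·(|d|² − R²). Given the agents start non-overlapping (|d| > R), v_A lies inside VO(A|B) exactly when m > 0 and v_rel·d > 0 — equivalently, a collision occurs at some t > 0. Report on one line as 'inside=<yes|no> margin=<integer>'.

d = (-10, -3),  |d|² = 109;  R = 6+4 = 10,  c = 109−10² = 9
v_rel = (7, -10),  |v_rel|² = 149;  v_rel·d = (7)·(-10) + (-10)·(-3) = -40
149·t² + 80·t + 9 = 0  ⇒  m = (-40)² − 149·9 = 259
m = 259 > 0,  v_rel·d = -40 < 0  ⇒  outside

inside=no margin=259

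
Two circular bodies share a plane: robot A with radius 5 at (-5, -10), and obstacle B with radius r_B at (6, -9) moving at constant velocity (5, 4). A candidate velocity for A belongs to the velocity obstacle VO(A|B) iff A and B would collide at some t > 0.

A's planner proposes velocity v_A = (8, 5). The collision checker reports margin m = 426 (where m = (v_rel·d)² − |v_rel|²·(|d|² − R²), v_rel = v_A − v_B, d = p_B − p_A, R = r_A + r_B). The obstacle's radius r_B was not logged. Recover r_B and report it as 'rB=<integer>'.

m = 426
d = (11, 1);  v_rel = (3, 1),  |v_rel|² = 10
v_rel×d = (3)·(1) − (1)·(11) = -8
since m = R²·10 − (-8)²:  R² = (64 + 426) / 10 = 49
R = √49 = 7  ⇒  r_B = 7 − 5 = 2

rB=2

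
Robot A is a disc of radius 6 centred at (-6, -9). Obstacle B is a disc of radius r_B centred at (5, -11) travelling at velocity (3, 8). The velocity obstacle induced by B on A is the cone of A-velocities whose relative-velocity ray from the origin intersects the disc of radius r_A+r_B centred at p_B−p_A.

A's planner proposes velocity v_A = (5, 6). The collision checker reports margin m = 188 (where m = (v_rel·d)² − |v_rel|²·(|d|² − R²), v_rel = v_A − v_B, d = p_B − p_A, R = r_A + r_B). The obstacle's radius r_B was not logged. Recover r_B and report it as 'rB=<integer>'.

m = 188
d = (11, -2);  v_rel = (2, -2),  |v_rel|² = 8
v_rel×d = (2)·(-2) − (-2)·(11) = 18
since m = R²·8 − 18²:  R² = (324 + 188) / 8 = 64
R = √64 = 8  ⇒  r_B = 8 − 6 = 2

rB=2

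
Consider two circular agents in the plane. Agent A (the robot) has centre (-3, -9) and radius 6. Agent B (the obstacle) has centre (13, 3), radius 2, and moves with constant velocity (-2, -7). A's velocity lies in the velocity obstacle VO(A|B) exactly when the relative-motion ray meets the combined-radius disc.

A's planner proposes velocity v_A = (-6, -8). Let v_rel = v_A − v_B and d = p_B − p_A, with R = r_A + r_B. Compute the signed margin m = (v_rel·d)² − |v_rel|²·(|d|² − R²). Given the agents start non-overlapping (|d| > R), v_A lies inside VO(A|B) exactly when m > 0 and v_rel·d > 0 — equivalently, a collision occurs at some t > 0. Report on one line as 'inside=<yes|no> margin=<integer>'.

d = (16, 12),  |d|² = 400;  R = 6+2 = 8,  c = 400−8² = 336
v_rel = (-4, -1),  |v_rel|² = 17;  v_rel·d = (-4)·(16) + (-1)·(12) = -76
17·t² + 152·t + 336 = 0  ⇒  m = (-76)² − 17·336 = 64
m = 64 > 0,  v_rel·d = -76 < 0  ⇒  outside

inside=no margin=64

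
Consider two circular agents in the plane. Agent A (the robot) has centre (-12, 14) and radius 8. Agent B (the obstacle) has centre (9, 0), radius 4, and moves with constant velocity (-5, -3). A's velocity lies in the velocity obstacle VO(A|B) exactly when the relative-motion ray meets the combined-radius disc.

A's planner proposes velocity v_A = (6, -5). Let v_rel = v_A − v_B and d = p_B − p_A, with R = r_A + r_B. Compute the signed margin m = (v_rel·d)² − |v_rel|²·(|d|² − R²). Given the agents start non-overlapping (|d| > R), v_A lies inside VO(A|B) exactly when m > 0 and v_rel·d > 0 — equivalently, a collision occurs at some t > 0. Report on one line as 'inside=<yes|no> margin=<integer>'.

d = (21, -14),  |d|² = 637;  R = 8+4 = 12,  c = 637−12² = 493
v_rel = (11, -2),  |v_rel|² = 125;  v_rel·d = (11)·(21) + (-2)·(-14) = 259
125·t² − 518·t + 493 = 0  ⇒  m = 259² − 125·493 = 5456
m = 5456 > 0,  v_rel·d = 259 > 0  ⇒  inside

inside=yes margin=5456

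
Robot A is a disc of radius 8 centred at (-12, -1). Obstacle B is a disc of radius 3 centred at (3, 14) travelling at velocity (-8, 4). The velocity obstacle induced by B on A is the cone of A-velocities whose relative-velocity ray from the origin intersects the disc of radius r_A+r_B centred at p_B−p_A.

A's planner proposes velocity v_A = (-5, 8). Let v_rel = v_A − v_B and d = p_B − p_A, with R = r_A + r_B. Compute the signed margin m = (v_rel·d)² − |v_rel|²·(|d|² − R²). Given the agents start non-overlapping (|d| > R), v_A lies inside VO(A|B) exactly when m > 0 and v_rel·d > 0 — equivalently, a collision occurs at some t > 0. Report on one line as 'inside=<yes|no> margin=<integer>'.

d = (15, 15),  |d|² = 450;  R = 8+3 = 11,  c = 450−11² = 329
v_rel = (3, 4),  |v_rel|² = 25;  v_rel·d = (3)·(15) + (4)·(15) = 105
25·t² − 210·t + 329 = 0  ⇒  m = 105² − 25·329 = 2800
m = 2800 > 0,  v_rel·d = 105 > 0  ⇒  inside

inside=yes margin=2800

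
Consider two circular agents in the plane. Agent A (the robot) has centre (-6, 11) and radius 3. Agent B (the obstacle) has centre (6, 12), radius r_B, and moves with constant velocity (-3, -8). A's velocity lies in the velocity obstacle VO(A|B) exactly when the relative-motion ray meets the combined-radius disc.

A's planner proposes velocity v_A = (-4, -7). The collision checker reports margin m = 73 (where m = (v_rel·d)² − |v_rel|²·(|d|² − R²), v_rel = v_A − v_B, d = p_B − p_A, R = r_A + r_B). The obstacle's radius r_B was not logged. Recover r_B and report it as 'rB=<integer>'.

m = 73
d = (12, 1);  v_rel = (-1, 1),  |v_rel|² = 2
v_rel×d = (-1)·(1) − (1)·(12) = -13
since m = R²·2 − (-13)²:  R² = (169 + 73) / 2 = 121
R = √121 = 11  ⇒  r_B = 11 − 3 = 8

rB=8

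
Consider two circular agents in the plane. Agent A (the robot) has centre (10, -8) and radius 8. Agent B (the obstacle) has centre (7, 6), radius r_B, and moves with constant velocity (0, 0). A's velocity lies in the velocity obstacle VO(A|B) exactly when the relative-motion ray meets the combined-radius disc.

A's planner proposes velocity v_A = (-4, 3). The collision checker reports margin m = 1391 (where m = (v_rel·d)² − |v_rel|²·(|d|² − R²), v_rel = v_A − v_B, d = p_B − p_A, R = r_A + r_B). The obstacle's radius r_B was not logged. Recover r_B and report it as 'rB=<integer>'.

m = 1391
d = (-3, 14);  v_rel = (-4, 3),  |v_rel|² = 25
v_rel×d = (-4)·(14) − (3)·(-3) = -47
since m = R²·25 − (-47)²:  R² = (2209 + 1391) / 25 = 144
R = √144 = 12  ⇒  r_B = 12 − 8 = 4

rB=4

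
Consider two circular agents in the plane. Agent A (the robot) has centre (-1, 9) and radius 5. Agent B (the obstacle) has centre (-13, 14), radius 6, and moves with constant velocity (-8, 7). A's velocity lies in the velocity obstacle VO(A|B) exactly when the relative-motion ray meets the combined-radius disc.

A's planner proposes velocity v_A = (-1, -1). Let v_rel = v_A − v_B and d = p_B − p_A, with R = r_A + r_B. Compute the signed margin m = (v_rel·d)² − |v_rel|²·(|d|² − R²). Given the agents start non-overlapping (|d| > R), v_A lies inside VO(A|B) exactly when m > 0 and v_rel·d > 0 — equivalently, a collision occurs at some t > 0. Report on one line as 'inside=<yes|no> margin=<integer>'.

d = (-12, 5),  |d|² = 169;  R = 5+6 = 11,  c = 169−11² = 48
v_rel = (7, -8),  |v_rel|² = 113;  v_rel·d = (7)·(-12) + (-8)·(5) = -124
113·t² + 248·t + 48 = 0  ⇒  m = (-124)² − 113·48 = 9952
m = 9952 > 0,  v_rel·d = -124 < 0  ⇒  outside

inside=no margin=9952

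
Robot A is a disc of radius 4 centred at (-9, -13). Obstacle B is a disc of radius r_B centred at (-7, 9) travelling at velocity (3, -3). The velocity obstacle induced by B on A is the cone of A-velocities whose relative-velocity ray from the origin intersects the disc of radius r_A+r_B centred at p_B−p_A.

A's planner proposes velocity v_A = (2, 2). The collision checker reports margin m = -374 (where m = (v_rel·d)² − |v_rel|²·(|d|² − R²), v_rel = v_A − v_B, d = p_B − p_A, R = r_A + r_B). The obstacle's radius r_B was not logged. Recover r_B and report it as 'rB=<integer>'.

m = -374
d = (2, 22);  v_rel = (-1, 5),  |v_rel|² = 26
v_rel×d = (-1)·(22) − (5)·(2) = -32
since m = R²·26 − (-32)²:  R² = (1024 + -374) / 26 = 25
R = √25 = 5  ⇒  r_B = 5 − 4 = 1

rB=1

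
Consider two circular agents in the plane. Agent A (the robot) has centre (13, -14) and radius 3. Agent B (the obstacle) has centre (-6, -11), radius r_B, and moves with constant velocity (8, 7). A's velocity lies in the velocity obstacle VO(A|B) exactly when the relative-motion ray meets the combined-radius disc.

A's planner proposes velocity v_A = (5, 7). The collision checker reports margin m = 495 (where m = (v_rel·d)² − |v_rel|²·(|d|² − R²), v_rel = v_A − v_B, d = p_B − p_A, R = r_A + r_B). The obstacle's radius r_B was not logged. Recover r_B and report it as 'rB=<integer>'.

m = 495
d = (-19, 3);  v_rel = (-3, 0),  |v_rel|² = 9
v_rel×d = (-3)·(3) − (0)·(-19) = -9
since m = R²·9 − (-9)²:  R² = (81 + 495) / 9 = 64
R = √64 = 8  ⇒  r_B = 8 − 3 = 5

rB=5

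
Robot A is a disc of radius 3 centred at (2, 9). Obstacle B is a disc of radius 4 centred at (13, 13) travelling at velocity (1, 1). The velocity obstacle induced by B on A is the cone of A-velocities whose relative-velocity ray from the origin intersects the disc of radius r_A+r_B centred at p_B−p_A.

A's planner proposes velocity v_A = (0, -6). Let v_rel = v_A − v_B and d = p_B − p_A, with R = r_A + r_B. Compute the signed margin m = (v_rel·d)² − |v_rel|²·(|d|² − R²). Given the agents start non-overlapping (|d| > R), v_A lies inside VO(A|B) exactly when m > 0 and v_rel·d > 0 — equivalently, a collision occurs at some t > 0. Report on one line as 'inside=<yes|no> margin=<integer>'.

d = (11, 4),  |d|² = 137;  R = 3+4 = 7,  c = 137−7² = 88
v_rel = (-1, -7),  |v_rel|² = 50;  v_rel·d = (-1)·(11) + (-7)·(4) = -39
50·t² + 78·t + 88 = 0  ⇒  m = (-39)² − 50·88 = -2879
m = -2879 < 0,  v_rel·d = -39 < 0  ⇒  outside

inside=no margin=-2879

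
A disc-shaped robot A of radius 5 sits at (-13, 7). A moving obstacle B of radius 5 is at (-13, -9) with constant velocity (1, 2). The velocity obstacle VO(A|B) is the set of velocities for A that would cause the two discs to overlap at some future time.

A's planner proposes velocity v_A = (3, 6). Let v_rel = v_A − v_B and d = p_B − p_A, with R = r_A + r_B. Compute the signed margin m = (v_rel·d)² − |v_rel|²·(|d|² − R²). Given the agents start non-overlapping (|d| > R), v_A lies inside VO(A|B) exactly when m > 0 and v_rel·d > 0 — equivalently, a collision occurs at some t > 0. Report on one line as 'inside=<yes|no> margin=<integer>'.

d = (0, -16),  |d|² = 256;  R = 5+5 = 10,  c = 256−10² = 156
v_rel = (2, 4),  |v_rel|² = 20;  v_rel·d = (2)·(0) + (4)·(-16) = -64
20·t² + 128·t + 156 = 0  ⇒  m = (-64)² − 20·156 = 976
m = 976 > 0,  v_rel·d = -64 < 0  ⇒  outside

inside=no margin=976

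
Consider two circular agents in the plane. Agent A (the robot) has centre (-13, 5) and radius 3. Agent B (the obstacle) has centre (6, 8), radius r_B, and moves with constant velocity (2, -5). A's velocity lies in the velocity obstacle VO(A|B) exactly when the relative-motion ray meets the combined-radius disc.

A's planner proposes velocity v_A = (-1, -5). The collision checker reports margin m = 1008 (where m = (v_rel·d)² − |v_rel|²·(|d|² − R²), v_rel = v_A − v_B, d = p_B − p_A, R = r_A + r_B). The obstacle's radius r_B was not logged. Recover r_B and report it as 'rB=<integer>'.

m = 1008
d = (19, 3);  v_rel = (-3, 0),  |v_rel|² = 9
v_rel×d = (-3)·(3) − (0)·(19) = -9
since m = R²·9 − (-9)²:  R² = (81 + 1008) / 9 = 121
R = √121 = 11  ⇒  r_B = 11 − 3 = 8

rB=8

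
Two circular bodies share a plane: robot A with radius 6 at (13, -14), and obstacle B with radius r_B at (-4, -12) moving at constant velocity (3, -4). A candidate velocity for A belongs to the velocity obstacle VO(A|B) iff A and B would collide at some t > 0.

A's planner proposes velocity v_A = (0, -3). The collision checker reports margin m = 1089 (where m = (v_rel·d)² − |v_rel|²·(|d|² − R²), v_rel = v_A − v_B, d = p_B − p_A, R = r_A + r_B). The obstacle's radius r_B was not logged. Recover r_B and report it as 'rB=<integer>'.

m = 1089
d = (-17, 2);  v_rel = (-3, 1),  |v_rel|² = 10
v_rel×d = (-3)·(2) − (1)·(-17) = 11
since m = R²·10 − 11²:  R² = (121 + 1089) / 10 = 121
R = √121 = 11  ⇒  r_B = 11 − 6 = 5

rB=5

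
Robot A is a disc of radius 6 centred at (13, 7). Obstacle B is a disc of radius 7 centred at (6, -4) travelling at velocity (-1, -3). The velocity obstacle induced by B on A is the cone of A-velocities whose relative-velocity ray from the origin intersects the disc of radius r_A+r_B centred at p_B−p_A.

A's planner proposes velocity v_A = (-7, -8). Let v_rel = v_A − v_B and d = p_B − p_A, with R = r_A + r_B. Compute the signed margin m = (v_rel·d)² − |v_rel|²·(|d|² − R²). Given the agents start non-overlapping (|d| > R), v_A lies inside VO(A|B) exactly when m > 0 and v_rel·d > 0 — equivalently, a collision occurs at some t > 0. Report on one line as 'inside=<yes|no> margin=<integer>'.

d = (-7, -11),  |d|² = 170;  R = 6+7 = 13,  c = 170−13² = 1
v_rel = (-6, -5),  |v_rel|² = 61;  v_rel·d = (-6)·(-7) + (-5)·(-11) = 97
61·t² − 194·t + 1 = 0  ⇒  m = 97² − 61·1 = 9348
m = 9348 > 0,  v_rel·d = 97 > 0  ⇒  inside

inside=yes margin=9348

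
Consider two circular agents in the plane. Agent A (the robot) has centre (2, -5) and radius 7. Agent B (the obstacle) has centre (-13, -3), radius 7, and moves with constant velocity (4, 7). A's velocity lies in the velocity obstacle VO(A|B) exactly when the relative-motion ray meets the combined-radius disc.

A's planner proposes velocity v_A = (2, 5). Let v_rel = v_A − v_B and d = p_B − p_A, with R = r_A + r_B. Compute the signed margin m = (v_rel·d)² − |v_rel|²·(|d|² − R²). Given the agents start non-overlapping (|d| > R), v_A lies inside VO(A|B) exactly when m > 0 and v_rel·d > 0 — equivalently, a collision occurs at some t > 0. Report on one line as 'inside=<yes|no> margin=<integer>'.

d = (-15, 2),  |d|² = 229;  R = 7+7 = 14,  c = 229−14² = 33
v_rel = (-2, -2),  |v_rel|² = 8;  v_rel·d = (-2)·(-15) + (-2)·(2) = 26
8·t² − 52·t + 33 = 0  ⇒  m = 26² − 8·33 = 412
m = 412 > 0,  v_rel·d = 26 > 0  ⇒  inside

inside=yes margin=412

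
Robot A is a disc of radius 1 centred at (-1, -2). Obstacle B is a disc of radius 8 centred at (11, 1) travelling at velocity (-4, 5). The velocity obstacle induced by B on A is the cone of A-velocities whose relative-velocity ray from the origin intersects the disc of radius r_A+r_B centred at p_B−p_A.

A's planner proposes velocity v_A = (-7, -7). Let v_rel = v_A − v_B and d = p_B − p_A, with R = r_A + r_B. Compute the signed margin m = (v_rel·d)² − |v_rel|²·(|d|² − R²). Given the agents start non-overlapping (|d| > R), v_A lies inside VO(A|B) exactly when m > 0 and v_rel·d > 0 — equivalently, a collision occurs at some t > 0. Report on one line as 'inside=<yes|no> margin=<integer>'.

d = (12, 3),  |d|² = 153;  R = 1+8 = 9,  c = 153−9² = 72
v_rel = (-3, -12),  |v_rel|² = 153;  v_rel·d = (-3)·(12) + (-12)·(3) = -72
153·t² + 144·t + 72 = 0  ⇒  m = (-72)² − 153·72 = -5832
m = -5832 < 0,  v_rel·d = -72 < 0  ⇒  outside

inside=no margin=-5832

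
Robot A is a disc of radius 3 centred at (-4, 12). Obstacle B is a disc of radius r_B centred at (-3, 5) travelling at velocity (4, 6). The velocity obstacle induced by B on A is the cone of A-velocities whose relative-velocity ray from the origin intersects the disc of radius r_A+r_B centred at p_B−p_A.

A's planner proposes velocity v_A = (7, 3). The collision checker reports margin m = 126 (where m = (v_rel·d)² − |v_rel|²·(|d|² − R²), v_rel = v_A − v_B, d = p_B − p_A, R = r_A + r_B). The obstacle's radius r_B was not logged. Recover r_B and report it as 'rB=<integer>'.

m = 126
d = (1, -7);  v_rel = (3, -3),  |v_rel|² = 18
v_rel×d = (3)·(-7) − (-3)·(1) = -18
since m = R²·18 − (-18)²:  R² = (324 + 126) / 18 = 25
R = √25 = 5  ⇒  r_B = 5 − 3 = 2

rB=2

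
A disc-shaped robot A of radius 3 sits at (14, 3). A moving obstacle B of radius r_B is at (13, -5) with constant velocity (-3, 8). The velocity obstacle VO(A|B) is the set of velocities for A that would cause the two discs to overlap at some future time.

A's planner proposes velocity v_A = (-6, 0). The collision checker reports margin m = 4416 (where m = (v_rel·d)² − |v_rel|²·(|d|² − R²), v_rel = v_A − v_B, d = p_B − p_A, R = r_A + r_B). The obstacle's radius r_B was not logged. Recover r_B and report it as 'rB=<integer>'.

m = 4416
d = (-1, -8);  v_rel = (-3, -8),  |v_rel|² = 73
v_rel×d = (-3)·(-8) − (-8)·(-1) = 16
since m = R²·73 − 16²:  R² = (256 + 4416) / 73 = 64
R = √64 = 8  ⇒  r_B = 8 − 3 = 5

rB=5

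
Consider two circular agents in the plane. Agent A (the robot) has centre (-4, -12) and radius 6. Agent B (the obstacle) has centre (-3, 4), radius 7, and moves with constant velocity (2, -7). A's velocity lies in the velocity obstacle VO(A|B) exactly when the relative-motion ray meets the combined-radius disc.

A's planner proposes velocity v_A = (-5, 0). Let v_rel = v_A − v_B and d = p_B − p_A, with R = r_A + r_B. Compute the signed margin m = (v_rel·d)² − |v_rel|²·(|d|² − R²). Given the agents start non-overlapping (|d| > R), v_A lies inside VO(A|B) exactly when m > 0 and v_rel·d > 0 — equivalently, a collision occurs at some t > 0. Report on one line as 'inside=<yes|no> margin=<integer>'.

d = (1, 16),  |d|² = 257;  R = 6+7 = 13,  c = 257−13² = 88
v_rel = (-7, 7),  |v_rel|² = 98;  v_rel·d = (-7)·(1) + (7)·(16) = 105
98·t² − 210·t + 88 = 0  ⇒  m = 105² − 98·88 = 2401
m = 2401 > 0,  v_rel·d = 105 > 0  ⇒  inside

inside=yes margin=2401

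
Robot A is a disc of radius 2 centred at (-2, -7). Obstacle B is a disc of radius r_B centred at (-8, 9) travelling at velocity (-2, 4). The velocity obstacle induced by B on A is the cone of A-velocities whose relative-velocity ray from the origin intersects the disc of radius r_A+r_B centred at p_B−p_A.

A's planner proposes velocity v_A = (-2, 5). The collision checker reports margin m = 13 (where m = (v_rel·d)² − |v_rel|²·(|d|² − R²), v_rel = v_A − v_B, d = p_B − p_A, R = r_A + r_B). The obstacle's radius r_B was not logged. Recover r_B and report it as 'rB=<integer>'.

m = 13
d = (-6, 16);  v_rel = (0, 1),  |v_rel|² = 1
v_rel×d = (0)·(16) − (1)·(-6) = 6
since m = R²·1 − 6²:  R² = (36 + 13) / 1 = 49
R = √49 = 7  ⇒  r_B = 7 − 2 = 5

rB=5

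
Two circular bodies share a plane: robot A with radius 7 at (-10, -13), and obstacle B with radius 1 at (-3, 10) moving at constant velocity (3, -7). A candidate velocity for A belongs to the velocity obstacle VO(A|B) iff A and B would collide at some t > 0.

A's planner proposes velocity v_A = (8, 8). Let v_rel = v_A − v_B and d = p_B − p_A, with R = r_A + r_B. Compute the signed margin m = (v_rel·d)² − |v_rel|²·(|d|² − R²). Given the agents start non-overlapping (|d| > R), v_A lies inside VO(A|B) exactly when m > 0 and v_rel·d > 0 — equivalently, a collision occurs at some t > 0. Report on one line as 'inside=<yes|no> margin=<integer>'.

d = (7, 23),  |d|² = 578;  R = 7+1 = 8,  c = 578−8² = 514
v_rel = (5, 15),  |v_rel|² = 250;  v_rel·d = (5)·(7) + (15)·(23) = 380
250·t² − 760·t + 514 = 0  ⇒  m = 380² − 250·514 = 15900
m = 15900 > 0,  v_rel·d = 380 > 0  ⇒  inside

inside=yes margin=15900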